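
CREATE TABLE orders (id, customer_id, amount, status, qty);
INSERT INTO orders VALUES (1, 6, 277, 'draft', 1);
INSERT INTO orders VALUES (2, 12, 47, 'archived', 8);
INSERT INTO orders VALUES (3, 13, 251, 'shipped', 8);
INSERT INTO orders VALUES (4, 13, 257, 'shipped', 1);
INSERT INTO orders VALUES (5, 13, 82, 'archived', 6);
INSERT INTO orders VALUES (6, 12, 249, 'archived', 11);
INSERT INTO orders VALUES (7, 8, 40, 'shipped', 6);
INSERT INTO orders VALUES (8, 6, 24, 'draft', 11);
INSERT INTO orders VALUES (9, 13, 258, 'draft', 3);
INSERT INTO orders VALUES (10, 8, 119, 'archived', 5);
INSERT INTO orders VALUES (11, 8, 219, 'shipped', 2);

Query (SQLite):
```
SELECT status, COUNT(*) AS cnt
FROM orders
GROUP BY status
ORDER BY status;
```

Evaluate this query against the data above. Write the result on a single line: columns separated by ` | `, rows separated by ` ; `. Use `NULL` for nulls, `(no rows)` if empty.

archived | 4 ; draft | 3 ; shipped | 4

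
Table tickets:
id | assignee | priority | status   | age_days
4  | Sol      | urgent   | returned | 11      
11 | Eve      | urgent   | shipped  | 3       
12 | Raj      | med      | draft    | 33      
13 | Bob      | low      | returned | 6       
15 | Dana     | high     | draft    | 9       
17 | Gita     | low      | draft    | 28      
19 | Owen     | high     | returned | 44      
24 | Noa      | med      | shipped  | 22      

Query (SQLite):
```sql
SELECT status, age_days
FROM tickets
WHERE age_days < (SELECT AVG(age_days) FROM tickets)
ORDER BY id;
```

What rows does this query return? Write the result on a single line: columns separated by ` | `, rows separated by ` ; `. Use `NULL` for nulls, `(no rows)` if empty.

returned | 11 ; shipped | 3 ; returned | 6 ; draft | 9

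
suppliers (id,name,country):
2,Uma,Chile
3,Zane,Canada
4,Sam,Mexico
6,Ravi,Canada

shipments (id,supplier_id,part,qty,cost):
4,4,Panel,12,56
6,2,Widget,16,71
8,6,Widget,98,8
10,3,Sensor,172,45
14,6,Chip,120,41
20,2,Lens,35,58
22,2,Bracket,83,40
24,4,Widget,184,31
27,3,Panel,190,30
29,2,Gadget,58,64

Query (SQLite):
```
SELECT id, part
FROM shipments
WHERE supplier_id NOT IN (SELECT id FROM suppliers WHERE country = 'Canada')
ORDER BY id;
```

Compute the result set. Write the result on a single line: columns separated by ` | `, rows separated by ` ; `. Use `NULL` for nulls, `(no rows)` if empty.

4 | Panel ; 6 | Widget ; 20 | Lens ; 22 | Bracket ; 24 | Widget ; 29 | Gadget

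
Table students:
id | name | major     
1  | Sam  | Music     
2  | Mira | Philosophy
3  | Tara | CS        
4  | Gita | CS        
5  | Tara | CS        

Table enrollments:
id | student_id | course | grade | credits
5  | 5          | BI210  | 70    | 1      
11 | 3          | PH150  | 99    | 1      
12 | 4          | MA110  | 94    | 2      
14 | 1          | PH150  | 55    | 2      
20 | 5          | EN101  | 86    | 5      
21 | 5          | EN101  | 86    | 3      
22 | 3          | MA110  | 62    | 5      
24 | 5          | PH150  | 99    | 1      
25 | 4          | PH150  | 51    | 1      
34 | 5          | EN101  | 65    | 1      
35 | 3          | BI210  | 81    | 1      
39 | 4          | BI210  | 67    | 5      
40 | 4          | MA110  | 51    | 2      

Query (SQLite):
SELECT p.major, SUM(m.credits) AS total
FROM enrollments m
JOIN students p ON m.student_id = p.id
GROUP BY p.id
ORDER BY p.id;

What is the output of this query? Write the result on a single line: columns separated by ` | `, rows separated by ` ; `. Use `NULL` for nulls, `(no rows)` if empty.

Music | 2 ; CS | 7 ; CS | 10 ; CS | 11

Join each enrollments row to its students via student_id.
Group joined rows by students.id; compute SUM(m.credits) per group.
  1: ids {14} → SUM(m.credits)=2
  3: ids {11, 22, 35} → SUM(m.credits)=7
  4: ids {12, 25, 39, 40} → SUM(m.credits)=10
  5: ids {5, 20, 21, 24, 34} → SUM(m.credits)=11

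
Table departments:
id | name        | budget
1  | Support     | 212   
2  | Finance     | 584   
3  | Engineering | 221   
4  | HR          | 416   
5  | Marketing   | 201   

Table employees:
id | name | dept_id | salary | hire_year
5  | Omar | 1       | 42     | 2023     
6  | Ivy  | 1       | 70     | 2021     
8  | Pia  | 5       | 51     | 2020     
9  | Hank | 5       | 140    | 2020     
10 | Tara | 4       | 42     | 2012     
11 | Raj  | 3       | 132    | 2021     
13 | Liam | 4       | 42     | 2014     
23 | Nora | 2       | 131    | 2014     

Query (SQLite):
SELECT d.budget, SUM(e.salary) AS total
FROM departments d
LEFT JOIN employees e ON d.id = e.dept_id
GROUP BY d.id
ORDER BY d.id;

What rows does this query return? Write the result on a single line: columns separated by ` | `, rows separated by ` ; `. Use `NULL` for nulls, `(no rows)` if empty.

212 | 112 ; 584 | 131 ; 221 | 132 ; 416 | 84 ; 201 | 191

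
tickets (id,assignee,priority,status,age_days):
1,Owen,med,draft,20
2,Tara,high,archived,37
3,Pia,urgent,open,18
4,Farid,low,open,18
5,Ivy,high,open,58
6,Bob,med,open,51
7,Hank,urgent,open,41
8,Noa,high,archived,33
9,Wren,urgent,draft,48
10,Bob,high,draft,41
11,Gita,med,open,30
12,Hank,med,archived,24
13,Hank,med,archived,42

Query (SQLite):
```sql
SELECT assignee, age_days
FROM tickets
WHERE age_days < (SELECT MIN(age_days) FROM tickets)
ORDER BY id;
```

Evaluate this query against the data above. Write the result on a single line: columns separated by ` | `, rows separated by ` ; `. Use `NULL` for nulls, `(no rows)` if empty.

(no rows)

Scalar subquery: MIN(age_days) over all tickets rows = 18.
Keep rows where age_days < that value.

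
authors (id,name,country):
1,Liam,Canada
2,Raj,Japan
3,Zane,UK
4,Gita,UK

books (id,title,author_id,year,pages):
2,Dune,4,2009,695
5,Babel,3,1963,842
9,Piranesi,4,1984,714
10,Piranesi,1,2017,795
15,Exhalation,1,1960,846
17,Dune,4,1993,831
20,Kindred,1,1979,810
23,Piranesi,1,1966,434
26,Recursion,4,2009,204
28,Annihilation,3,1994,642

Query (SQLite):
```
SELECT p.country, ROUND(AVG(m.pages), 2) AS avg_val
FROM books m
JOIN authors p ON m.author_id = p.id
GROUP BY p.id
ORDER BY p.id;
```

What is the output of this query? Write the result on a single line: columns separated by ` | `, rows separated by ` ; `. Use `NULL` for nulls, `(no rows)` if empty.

Canada | 721.25 ; UK | 742 ; UK | 611

Join each books row to its authors via author_id.
Group joined rows by authors.id; compute ROUND(AVG(m.pages), 2) per group.
  1: ids {10, 15, 20, 23} → ROUND(AVG(m.pages), 2)=721.25
  3: ids {5, 28} → ROUND(AVG(m.pages), 2)=742
  4: ids {2, 9, 17, 26} → ROUND(AVG(m.pages), 2)=611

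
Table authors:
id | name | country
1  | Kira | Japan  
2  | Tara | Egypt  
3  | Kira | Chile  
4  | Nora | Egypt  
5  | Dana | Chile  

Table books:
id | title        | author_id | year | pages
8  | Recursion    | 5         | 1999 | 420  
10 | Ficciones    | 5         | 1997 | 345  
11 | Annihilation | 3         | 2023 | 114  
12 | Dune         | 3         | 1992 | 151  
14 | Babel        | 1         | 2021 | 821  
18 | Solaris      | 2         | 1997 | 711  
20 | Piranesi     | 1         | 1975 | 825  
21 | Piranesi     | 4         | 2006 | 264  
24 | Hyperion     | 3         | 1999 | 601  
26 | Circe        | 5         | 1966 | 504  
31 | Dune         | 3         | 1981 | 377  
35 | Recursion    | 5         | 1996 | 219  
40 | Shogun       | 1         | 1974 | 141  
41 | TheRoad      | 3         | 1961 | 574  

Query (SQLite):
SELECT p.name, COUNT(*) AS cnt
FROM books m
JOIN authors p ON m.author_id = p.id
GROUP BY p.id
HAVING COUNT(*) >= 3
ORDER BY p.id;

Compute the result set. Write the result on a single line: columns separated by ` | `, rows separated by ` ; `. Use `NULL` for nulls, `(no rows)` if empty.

Kira | 3 ; Kira | 5 ; Dana | 4

Join each books row to its authors via author_id.
Group joined rows by authors.id; compute COUNT(*) per group.
HAVING: keep groups with count ≥ 3.
  1: ids {14, 20, 40} → COUNT(*)=3
  2: ids {18} → COUNT(*)=1
  3: ids {11, 12, 24, 31, 41} → COUNT(*)=5
  4: ids {21} → COUNT(*)=1
  5: ids {8, 10, 26, 35} → COUNT(*)=4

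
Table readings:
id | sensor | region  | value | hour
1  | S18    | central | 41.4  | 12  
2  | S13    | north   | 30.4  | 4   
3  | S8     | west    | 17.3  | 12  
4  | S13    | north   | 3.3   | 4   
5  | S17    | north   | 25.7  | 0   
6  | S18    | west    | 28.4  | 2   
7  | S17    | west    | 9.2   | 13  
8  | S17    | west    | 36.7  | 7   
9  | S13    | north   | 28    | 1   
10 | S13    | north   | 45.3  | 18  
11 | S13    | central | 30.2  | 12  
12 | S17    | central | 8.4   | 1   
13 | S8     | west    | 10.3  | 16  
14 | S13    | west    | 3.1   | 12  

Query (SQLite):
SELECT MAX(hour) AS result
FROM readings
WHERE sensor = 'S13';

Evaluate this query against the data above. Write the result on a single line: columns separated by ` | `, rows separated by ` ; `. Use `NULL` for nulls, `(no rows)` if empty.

Rows where sensor='S13' → hour values: [4, 4, 1, 18, 12, 12].
MAX of non-NULL values = 18.

18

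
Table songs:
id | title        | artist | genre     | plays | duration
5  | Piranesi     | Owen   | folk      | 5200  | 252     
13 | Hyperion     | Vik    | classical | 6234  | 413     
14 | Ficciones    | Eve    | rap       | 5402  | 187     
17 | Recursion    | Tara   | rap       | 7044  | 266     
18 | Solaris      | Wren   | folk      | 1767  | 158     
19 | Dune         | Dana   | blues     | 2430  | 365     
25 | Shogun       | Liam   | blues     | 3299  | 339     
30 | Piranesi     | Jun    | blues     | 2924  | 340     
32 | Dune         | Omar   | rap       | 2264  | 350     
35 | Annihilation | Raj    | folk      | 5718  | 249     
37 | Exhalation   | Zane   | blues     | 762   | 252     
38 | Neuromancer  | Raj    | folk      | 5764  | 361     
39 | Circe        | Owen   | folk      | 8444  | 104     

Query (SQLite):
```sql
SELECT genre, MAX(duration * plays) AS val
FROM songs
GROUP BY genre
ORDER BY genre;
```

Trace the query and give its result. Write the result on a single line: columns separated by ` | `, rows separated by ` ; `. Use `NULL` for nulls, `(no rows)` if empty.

blues | 1118361 ; classical | 2574642 ; folk | 2080804 ; rap | 1873704

For each row compute duration * plays.
Group by genre; take MAX of the expression per group.
  blues: ids {19, 25, 30, 37} → MAX(duration * plays)=1118361
  classical: ids {13} → MAX(duration * plays)=2574642
  folk: ids {5, 18, 35, 38, 39} → MAX(duration * plays)=2080804
  rap: ids {14, 17, 32} → MAX(duration * plays)=1873704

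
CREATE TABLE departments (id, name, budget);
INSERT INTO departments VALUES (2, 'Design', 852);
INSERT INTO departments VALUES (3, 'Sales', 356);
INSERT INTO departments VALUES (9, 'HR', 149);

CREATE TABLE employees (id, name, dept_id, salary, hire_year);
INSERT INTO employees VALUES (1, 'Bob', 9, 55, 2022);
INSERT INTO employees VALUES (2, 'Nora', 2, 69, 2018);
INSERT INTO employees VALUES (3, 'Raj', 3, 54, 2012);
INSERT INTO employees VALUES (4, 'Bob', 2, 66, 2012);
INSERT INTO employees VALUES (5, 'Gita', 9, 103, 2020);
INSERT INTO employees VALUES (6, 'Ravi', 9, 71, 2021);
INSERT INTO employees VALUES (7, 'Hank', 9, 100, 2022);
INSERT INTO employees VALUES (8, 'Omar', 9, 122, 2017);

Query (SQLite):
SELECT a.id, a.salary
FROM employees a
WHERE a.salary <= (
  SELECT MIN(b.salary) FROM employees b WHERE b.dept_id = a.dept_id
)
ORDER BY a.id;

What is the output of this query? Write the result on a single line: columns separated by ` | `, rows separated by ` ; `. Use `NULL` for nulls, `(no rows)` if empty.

1 | 55 ; 3 | 54 ; 4 | 66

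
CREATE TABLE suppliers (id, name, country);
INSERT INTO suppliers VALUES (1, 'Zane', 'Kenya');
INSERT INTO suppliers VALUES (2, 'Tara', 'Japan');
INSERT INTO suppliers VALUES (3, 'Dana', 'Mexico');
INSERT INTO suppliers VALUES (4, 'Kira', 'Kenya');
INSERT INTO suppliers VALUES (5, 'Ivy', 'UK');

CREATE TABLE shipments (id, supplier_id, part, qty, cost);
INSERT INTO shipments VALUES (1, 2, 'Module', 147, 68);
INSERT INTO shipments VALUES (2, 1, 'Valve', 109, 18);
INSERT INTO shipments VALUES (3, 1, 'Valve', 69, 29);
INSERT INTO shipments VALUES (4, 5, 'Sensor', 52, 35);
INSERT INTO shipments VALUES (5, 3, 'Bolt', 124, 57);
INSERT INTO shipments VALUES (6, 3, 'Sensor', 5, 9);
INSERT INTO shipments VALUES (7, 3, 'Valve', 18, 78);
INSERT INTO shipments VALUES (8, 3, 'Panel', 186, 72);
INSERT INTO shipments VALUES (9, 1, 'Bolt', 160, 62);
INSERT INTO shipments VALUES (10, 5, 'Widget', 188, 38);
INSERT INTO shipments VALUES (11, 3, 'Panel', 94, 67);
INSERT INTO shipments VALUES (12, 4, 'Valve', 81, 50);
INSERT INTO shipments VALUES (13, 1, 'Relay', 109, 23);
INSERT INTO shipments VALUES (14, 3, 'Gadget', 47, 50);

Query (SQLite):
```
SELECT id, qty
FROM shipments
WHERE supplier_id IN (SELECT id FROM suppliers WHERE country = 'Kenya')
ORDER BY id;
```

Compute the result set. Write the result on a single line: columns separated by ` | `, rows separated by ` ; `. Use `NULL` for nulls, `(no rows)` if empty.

2 | 109 ; 3 | 69 ; 9 | 160 ; 12 | 81 ; 13 | 109

Inner query: suppliers.id where country = 'Kenya'.
Outer: keep shipments rows whose supplier_id is in that set.
Inner query → {1, 4}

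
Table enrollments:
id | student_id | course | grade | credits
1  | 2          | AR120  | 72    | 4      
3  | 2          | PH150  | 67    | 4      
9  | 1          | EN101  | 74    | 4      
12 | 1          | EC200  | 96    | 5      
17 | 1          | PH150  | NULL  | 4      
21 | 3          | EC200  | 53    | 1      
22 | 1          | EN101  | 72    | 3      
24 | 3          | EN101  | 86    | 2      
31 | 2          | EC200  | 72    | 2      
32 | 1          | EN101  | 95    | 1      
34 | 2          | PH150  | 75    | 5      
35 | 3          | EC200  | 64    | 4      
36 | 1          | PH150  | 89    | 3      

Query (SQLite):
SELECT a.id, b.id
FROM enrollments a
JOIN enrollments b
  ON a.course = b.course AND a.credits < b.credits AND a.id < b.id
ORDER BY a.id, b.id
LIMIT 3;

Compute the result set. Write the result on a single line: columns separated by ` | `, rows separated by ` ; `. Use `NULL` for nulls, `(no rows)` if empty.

3 | 34 ; 17 | 34 ; 21 | 31

Pairs (a,b) with same course, a.credits < b.credits, a.id < b.id.
course groups: AR120:{1} EC200:{12,21,31,35} EN101:{9,22,24,32} PH150:{3,17,34,36}
Ordered by (a.id, b.id); first 3.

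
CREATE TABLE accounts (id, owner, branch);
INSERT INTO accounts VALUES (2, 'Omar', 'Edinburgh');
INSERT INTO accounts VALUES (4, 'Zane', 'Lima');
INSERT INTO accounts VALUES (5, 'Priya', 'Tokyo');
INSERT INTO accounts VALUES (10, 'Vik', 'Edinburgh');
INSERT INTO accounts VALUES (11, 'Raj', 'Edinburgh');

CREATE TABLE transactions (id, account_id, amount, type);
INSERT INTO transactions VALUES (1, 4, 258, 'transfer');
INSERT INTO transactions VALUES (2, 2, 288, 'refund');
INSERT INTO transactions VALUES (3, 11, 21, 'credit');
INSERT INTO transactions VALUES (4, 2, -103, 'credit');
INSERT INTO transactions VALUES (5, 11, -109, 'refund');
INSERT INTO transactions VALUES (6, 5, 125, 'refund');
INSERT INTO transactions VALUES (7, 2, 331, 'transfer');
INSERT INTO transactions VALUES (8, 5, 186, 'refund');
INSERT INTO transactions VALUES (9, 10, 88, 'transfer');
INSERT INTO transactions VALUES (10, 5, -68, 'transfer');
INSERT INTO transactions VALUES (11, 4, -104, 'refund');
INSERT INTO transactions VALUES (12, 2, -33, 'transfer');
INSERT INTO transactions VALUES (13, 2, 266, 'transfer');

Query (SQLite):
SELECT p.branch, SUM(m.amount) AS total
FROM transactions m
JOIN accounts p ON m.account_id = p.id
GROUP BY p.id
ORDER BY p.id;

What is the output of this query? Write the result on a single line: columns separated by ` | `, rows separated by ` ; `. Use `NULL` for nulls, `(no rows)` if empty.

Edinburgh | 749 ; Lima | 154 ; Tokyo | 243 ; Edinburgh | 88 ; Edinburgh | -88

Join each transactions row to its accounts via account_id.
Group joined rows by accounts.id; compute SUM(m.amount) per group.
  2: ids {2, 4, 7, 12, 13} → SUM(m.amount)=749
  4: ids {1, 11} → SUM(m.amount)=154
  5: ids {6, 8, 10} → SUM(m.amount)=243
  10: ids {9} → SUM(m.amount)=88
  11: ids {3, 5} → SUM(m.amount)=-88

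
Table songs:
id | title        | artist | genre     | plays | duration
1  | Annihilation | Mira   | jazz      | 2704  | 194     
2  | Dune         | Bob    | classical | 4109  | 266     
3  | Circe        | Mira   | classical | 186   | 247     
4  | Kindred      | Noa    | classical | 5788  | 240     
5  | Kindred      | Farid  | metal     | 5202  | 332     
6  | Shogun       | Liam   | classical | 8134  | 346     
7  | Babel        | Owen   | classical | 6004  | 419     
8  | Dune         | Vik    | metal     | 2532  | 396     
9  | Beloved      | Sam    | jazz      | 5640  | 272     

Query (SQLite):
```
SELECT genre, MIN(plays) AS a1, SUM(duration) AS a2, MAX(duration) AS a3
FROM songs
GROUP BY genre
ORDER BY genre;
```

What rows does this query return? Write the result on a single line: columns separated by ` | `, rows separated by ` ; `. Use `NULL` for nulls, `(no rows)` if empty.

classical | 186 | 1518 | 419 ; jazz | 2704 | 466 | 272 ; metal | 2532 | 728 | 396

Group songs by genre.
Per group compute: MIN(plays), SUM(duration), MAX(duration).
  classical: ids {2, 3, 4, 6, 7} → MIN(plays)=186, SUM(duration)=1518, MAX(duration)=419
  jazz: ids {1, 9} → MIN(plays)=2704, SUM(duration)=466, MAX(duration)=272
  metal: ids {5, 8} → MIN(plays)=2532, SUM(duration)=728, MAX(duration)=396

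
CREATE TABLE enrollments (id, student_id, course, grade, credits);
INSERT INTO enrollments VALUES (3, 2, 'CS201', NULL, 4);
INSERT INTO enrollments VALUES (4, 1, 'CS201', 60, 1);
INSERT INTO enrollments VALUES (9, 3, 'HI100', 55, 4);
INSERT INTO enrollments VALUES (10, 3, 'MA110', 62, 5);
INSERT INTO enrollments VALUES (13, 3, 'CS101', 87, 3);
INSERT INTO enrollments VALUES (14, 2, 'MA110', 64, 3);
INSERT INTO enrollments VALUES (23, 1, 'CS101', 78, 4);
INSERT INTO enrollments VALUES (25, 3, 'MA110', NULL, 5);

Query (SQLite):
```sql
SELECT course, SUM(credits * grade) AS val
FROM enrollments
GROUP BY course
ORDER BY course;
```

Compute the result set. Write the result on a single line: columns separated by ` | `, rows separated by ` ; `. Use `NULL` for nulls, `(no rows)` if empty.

CS101 | 573 ; CS201 | 60 ; HI100 | 220 ; MA110 | 502

For each row compute credits * grade.
Group by course; take SUM of the expression per group.
  CS101: ids {13, 23} → SUM(credits * grade)=573
  CS201: ids {3, 4} → SUM(credits * grade)=60
  HI100: ids {9} → SUM(credits * grade)=220
  MA110: ids {10, 14, 25} → SUM(credits * grade)=502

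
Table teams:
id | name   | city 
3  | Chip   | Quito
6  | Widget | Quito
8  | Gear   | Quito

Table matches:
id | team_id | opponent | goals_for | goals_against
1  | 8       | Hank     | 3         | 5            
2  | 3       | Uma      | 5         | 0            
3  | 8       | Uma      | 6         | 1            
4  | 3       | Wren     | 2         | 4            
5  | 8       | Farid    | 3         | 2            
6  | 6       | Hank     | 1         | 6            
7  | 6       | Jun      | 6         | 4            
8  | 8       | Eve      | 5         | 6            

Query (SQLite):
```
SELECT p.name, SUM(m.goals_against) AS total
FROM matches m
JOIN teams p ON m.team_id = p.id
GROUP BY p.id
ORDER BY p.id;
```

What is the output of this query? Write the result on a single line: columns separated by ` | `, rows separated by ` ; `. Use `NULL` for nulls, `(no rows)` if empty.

Join each matches row to its teams via team_id.
Group joined rows by teams.id; compute SUM(m.goals_against) per group.
  3: ids {2, 4} → SUM(m.goals_against)=4
  6: ids {6, 7} → SUM(m.goals_against)=10
  8: ids {1, 3, 5, 8} → SUM(m.goals_against)=14

Chip | 4 ; Widget | 10 ; Gear | 14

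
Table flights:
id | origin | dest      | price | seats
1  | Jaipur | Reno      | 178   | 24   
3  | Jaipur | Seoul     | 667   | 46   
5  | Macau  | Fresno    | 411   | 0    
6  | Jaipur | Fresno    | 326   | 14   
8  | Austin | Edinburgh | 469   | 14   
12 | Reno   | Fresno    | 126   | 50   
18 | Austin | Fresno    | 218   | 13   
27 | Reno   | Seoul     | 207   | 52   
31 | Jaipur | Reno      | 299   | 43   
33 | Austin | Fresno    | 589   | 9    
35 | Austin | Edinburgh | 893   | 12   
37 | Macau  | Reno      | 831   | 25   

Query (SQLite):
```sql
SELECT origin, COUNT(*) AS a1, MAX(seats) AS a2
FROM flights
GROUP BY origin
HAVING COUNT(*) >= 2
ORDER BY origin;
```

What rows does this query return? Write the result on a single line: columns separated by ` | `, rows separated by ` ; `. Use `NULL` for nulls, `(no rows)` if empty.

Austin | 4 | 14 ; Jaipur | 4 | 46 ; Macau | 2 | 25 ; Reno | 2 | 52

Group flights by origin.
Per group compute: COUNT(*), MAX(seats).
HAVING: drop groups with fewer than 2 rows.
  Austin: ids {8, 18, 33, 35} → COUNT(*)=4, MAX(seats)=14
  Jaipur: ids {1, 3, 6, 31} → COUNT(*)=4, MAX(seats)=46
  Macau: ids {5, 37} → COUNT(*)=2, MAX(seats)=25
  Reno: ids {12, 27} → COUNT(*)=2, MAX(seats)=52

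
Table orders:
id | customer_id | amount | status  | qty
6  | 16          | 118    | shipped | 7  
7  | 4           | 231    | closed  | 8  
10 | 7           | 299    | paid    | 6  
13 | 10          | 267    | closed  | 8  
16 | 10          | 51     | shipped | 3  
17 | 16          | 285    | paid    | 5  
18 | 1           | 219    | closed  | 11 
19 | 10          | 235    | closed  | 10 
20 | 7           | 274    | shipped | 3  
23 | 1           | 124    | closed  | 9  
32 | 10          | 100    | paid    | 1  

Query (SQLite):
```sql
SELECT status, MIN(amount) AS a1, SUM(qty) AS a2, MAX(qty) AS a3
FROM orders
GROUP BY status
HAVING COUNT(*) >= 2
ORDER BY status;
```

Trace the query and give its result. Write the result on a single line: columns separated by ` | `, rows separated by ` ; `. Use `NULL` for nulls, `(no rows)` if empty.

closed | 124 | 46 | 11 ; paid | 100 | 12 | 6 ; shipped | 51 | 13 | 7

Group orders by status.
Per group compute: MIN(amount), SUM(qty), MAX(qty).
HAVING: drop groups with fewer than 2 rows.
  closed: ids {7, 13, 18, 19, 23} → MIN(amount)=124, SUM(qty)=46, MAX(qty)=11
  paid: ids {10, 17, 32} → MIN(amount)=100, SUM(qty)=12, MAX(qty)=6
  shipped: ids {6, 16, 20} → MIN(amount)=51, SUM(qty)=13, MAX(qty)=7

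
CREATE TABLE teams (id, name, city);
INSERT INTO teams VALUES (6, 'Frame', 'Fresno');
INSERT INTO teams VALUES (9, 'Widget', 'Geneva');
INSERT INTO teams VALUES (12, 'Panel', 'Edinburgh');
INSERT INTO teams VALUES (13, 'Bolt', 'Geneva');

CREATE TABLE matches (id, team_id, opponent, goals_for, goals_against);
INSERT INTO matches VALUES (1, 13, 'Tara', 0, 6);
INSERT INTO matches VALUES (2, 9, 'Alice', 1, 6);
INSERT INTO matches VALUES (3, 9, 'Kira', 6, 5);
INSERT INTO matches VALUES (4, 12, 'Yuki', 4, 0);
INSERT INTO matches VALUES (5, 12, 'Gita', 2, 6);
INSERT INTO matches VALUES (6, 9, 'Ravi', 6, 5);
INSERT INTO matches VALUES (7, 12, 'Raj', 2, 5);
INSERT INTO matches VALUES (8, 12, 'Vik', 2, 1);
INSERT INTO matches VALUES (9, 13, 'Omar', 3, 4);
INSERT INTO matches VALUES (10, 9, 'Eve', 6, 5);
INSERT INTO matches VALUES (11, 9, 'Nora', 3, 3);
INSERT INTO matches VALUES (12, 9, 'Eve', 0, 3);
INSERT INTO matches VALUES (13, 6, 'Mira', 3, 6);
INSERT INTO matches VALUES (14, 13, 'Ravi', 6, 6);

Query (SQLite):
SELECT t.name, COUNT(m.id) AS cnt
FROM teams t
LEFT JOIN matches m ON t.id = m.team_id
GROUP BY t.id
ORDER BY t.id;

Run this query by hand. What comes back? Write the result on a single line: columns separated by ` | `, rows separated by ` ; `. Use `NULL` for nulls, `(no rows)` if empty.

Frame | 1 ; Widget | 6 ; Panel | 4 ; Bolt | 3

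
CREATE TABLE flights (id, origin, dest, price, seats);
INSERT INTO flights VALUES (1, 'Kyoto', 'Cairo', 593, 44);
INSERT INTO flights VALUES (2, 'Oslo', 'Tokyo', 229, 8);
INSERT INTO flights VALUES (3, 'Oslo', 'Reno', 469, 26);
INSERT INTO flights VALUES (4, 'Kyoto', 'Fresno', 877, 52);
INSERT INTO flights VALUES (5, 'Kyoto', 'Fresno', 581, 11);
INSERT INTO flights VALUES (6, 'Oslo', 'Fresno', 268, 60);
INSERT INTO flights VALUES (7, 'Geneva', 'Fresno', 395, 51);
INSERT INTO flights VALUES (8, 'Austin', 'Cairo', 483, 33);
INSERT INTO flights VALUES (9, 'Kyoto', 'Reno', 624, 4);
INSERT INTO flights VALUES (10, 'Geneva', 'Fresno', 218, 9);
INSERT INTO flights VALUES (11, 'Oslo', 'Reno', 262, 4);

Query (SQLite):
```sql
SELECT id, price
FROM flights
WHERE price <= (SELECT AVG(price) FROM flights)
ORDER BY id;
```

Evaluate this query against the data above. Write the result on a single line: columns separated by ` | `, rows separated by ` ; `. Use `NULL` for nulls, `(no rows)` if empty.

Scalar subquery: AVG(price) over all flights rows = 454.454545 (≈; comparison uses full precision).
Keep rows where price <= that value.

2 | 229 ; 6 | 268 ; 7 | 395 ; 10 | 218 ; 11 | 262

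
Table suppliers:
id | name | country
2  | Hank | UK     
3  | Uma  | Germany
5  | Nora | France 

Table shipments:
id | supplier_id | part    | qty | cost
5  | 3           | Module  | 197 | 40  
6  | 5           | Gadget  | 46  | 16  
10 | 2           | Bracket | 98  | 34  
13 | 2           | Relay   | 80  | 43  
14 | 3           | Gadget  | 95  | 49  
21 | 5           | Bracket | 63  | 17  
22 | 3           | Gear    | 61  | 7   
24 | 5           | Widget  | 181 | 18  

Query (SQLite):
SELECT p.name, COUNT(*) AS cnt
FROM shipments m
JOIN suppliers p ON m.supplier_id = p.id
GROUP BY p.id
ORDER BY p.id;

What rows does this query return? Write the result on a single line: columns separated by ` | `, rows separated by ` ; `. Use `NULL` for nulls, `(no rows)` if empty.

Hank | 2 ; Uma | 3 ; Nora | 3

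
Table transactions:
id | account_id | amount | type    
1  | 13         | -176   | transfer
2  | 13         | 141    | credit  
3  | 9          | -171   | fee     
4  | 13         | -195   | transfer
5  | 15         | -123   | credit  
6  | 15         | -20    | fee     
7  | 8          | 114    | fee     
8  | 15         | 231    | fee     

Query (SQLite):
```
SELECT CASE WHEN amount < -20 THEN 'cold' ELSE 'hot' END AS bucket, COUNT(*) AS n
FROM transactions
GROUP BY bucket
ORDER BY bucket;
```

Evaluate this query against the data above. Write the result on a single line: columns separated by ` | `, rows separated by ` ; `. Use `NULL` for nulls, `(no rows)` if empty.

cold | 4 ; hot | 4

Bucket rows by amount < -20 → 'cold' else 'hot'; count each bucket.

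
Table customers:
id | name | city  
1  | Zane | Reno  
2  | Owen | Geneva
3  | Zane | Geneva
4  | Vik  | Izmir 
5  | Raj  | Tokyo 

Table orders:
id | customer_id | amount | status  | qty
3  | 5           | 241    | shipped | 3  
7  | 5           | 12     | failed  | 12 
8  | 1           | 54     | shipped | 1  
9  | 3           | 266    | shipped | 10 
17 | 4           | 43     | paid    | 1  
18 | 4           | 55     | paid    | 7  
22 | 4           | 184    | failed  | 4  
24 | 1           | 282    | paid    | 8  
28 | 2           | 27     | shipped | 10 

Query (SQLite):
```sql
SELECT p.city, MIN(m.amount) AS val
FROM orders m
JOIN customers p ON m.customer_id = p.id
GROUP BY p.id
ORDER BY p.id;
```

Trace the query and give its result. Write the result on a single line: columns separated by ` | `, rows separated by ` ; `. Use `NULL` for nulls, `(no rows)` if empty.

Reno | 54 ; Geneva | 27 ; Geneva | 266 ; Izmir | 43 ; Tokyo | 12

Join each orders row to its customers via customer_id.
Group joined rows by customers.id; compute MIN(m.amount) per group.
  1: ids {8, 24} → MIN(m.amount)=54
  2: ids {28} → MIN(m.amount)=27
  3: ids {9} → MIN(m.amount)=266
  4: ids {17, 18, 22} → MIN(m.amount)=43
  5: ids {3, 7} → MIN(m.amount)=12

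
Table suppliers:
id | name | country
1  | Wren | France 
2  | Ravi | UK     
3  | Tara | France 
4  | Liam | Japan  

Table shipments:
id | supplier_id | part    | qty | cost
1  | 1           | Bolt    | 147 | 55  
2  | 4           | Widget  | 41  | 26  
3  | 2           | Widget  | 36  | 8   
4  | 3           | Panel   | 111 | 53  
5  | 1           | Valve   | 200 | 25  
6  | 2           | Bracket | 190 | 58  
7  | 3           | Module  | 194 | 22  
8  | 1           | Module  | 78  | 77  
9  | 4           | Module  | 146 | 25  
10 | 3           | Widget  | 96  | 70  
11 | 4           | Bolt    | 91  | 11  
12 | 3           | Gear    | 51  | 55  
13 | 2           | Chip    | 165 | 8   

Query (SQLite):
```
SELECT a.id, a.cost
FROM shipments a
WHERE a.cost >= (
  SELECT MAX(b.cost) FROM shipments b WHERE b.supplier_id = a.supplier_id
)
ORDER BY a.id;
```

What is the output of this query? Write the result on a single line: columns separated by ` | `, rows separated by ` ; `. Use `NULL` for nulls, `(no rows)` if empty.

2 | 26 ; 6 | 58 ; 8 | 77 ; 10 | 70

For each shipments row a, compute MAX(cost) over rows sharing a.supplier_id.
Keep row a if a.cost >= that per-group MAX.
  supplier_id=1: MAX(cost) = 77
  supplier_id=2: MAX(cost) = 58
  supplier_id=3: MAX(cost) = 70
  supplier_id=4: MAX(cost) = 26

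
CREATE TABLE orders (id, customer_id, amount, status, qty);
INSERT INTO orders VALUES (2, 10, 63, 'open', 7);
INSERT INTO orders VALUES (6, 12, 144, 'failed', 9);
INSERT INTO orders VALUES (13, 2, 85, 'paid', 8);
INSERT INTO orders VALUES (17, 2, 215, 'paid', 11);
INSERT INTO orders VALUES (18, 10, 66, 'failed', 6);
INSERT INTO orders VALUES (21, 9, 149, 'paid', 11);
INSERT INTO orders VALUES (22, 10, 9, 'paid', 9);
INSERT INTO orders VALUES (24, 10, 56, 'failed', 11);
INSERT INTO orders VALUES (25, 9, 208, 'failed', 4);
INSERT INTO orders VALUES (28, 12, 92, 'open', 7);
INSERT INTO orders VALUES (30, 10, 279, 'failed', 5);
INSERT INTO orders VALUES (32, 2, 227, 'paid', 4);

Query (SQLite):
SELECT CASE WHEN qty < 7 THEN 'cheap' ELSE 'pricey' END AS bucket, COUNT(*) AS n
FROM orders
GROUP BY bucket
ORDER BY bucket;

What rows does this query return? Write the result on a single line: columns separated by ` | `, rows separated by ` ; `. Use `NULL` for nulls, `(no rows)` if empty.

Bucket rows by qty < 7 → 'cheap' else 'pricey'; count each bucket.

cheap | 4 ; pricey | 8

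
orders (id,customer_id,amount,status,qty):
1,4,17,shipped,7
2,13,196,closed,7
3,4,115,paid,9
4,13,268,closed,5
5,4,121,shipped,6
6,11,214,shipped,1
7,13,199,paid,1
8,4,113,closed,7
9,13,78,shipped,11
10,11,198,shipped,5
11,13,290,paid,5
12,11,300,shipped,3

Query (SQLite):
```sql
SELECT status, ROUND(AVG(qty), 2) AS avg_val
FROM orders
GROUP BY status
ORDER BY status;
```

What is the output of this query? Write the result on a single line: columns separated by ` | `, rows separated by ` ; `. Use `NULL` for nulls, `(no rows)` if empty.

closed | 6.33 ; paid | 5 ; shipped | 5.5

Partition orders by status; compute ROUND(AVG(qty), 2) within each group.
  closed: ids {2, 4, 8} → ROUND(AVG(qty), 2)=6.33
  paid: ids {3, 7, 11} → ROUND(AVG(qty), 2)=5
  shipped: ids {1, 5, 6, 9, 10, 12} → ROUND(AVG(qty), 2)=5.5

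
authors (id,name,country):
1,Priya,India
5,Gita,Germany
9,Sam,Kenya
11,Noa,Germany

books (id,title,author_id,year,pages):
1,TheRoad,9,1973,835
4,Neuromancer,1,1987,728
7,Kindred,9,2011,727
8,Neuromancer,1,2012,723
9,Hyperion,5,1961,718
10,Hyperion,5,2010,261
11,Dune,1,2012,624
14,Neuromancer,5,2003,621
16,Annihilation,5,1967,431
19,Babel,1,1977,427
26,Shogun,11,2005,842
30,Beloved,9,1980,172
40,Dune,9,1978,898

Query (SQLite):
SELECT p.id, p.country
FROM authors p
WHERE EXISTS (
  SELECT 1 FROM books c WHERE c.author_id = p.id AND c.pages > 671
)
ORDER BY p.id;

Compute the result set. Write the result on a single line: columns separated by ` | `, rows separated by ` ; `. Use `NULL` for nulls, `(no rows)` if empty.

For each authors row, check whether any books with matching author_id has pages > 671.
Keep rows where that is true.

1 | India ; 5 | Germany ; 9 | Kenya ; 11 | Germany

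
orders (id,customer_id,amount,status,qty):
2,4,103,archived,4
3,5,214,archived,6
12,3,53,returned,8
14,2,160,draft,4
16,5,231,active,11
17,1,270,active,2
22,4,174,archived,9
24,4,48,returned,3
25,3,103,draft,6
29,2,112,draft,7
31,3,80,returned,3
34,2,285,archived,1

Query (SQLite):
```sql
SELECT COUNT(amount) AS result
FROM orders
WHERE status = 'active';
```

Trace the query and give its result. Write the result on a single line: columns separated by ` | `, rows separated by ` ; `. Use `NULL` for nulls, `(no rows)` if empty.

2

Rows where status='active' → amount values: [231, 270].
COUNT(amount) counts non-NULL values → 2.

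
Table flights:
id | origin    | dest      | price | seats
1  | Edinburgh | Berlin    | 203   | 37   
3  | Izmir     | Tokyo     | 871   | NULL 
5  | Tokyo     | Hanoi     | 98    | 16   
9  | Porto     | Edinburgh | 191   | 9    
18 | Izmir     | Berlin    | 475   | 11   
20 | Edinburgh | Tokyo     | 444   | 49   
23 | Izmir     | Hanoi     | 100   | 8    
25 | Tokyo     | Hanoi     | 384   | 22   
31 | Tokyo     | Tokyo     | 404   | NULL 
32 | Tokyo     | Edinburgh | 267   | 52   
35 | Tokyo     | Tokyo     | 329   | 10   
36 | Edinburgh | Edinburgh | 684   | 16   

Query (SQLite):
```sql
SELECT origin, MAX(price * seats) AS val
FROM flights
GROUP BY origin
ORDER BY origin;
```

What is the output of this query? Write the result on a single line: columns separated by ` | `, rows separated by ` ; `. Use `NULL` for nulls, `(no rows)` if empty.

For each row compute price * seats.
Group by origin; take MAX of the expression per group.
  Edinburgh: ids {1, 20, 36} → MAX(price * seats)=21756
  Izmir: ids {3, 18, 23} → MAX(price * seats)=5225
  Porto: ids {9} → MAX(price * seats)=1719
  Tokyo: ids {5, 25, 31, 32, 35} → MAX(price * seats)=13884

Edinburgh | 21756 ; Izmir | 5225 ; Porto | 1719 ; Tokyo | 13884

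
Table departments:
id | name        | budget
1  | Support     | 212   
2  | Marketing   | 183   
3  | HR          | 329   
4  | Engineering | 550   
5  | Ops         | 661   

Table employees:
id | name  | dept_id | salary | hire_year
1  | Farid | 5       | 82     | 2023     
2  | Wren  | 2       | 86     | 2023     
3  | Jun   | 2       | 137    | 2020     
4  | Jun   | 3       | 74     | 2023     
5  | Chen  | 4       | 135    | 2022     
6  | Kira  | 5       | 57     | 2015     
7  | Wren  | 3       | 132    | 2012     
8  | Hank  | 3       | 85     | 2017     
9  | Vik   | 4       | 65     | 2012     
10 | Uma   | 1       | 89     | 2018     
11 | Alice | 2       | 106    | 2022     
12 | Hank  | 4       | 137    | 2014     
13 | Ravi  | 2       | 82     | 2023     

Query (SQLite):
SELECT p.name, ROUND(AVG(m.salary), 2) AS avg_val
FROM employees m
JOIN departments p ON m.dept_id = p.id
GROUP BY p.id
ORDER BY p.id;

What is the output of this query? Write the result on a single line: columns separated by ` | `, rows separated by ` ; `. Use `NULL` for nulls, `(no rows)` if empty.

Join each employees row to its departments via dept_id.
Group joined rows by departments.id; compute ROUND(AVG(m.salary), 2) per group.
  1: ids {10} → ROUND(AVG(m.salary), 2)=89
  2: ids {2, 3, 11, 13} → ROUND(AVG(m.salary), 2)=102.75
  3: ids {4, 7, 8} → ROUND(AVG(m.salary), 2)=97
  4: ids {5, 9, 12} → ROUND(AVG(m.salary), 2)=112.33
  5: ids {1, 6} → ROUND(AVG(m.salary), 2)=69.5

Support | 89 ; Marketing | 102.75 ; HR | 97 ; Engineering | 112.33 ; Ops | 69.5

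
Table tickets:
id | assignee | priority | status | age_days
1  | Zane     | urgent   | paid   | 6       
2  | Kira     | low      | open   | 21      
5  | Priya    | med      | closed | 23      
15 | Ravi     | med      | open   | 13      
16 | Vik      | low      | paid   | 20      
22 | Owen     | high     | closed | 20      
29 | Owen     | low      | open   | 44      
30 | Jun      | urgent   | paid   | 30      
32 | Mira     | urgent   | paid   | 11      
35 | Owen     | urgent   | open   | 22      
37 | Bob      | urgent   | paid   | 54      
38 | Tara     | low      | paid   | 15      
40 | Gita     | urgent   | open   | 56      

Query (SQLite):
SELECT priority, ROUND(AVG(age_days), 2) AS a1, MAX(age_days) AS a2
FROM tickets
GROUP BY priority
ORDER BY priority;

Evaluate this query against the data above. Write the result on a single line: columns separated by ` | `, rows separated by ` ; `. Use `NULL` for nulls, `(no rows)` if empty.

Group tickets by priority.
Per group compute: ROUND(AVG(age_days), 2), MAX(age_days).
  high: ids {22} → ROUND(AVG(age_days), 2)=20, MAX(age_days)=20
  low: ids {2, 16, 29, 38} → ROUND(AVG(age_days), 2)=25, MAX(age_days)=44
  med: ids {5, 15} → ROUND(AVG(age_days), 2)=18, MAX(age_days)=23
  urgent: ids {1, 30, 32, 35, 37, 40} → ROUND(AVG(age_days), 2)=29.83, MAX(age_days)=56

high | 20 | 20 ; low | 25 | 44 ; med | 18 | 23 ; urgent | 29.83 | 56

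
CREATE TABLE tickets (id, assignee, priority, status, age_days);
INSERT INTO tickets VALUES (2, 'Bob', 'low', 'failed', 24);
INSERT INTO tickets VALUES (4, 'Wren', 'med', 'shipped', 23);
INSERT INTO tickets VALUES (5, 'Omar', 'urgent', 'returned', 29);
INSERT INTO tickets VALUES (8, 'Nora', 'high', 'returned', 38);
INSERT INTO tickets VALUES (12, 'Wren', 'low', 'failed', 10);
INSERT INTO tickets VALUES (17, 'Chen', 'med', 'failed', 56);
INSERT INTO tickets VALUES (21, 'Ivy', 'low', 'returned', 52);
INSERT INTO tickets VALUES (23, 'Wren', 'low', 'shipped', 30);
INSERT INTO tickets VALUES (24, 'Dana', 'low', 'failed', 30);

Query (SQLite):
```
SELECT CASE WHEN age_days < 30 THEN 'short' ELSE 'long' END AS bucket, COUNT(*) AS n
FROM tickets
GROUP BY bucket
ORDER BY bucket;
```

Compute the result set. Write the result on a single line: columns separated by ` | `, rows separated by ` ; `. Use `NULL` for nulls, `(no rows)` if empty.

Bucket rows by age_days < 30 → 'short' else 'long'; count each bucket.

long | 5 ; short | 4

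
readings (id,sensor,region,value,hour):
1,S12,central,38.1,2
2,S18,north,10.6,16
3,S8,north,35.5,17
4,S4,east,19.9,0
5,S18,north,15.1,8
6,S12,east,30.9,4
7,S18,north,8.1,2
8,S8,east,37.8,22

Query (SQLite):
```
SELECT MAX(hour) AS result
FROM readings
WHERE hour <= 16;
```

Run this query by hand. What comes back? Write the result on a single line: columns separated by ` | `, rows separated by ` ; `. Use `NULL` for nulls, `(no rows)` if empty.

Rows where hour <= 16 → hour values: [2, 16, 0, 8, 4, 2].
MAX of non-NULL values = 16.

16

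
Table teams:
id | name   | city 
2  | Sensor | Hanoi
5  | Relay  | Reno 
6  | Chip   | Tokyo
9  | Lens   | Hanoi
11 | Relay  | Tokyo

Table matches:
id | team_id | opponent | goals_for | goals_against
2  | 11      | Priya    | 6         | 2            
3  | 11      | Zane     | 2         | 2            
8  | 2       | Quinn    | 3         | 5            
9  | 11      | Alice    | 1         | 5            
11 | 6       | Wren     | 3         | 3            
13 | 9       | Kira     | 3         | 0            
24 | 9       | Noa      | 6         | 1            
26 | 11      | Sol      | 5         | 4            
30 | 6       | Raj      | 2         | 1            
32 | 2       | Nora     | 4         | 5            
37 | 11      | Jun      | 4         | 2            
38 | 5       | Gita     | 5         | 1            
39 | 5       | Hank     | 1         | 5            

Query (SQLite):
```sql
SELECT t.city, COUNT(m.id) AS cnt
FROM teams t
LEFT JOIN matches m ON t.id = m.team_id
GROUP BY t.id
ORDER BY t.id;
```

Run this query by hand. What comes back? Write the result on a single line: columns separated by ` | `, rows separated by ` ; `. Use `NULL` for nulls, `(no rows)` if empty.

Hanoi | 2 ; Reno | 2 ; Tokyo | 2 ; Hanoi | 2 ; Tokyo | 5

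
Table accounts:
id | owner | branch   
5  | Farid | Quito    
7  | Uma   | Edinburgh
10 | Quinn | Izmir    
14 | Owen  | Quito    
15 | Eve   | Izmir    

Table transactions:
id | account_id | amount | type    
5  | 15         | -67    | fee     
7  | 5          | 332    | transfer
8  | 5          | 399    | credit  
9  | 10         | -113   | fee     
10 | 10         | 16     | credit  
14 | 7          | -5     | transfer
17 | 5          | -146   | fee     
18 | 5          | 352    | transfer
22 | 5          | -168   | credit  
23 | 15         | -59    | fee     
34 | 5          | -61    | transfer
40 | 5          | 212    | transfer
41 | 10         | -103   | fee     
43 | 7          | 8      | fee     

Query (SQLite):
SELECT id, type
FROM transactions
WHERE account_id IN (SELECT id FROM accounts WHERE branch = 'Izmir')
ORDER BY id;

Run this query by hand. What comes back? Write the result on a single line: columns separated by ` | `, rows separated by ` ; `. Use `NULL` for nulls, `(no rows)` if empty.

Inner query: accounts.id where branch = 'Izmir'.
Outer: keep transactions rows whose account_id is in that set.
Inner query → {10, 15}

5 | fee ; 9 | fee ; 10 | credit ; 23 | fee ; 41 | fee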